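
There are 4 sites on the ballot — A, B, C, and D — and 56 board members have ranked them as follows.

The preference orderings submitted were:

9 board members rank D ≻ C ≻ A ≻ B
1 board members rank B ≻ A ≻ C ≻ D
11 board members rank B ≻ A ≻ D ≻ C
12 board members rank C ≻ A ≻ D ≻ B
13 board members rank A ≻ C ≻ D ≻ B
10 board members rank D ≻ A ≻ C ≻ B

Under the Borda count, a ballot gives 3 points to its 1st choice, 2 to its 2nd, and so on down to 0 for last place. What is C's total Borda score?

91

Borda scores:
  A: 9·1 + 2 + 11·2 + 12·2 + 13·3 + 10·2 = 116
  B: 9·0 + 3 + 11·3 + 12·0 + 13·0 + 10·0 = 36
  C: 9·2 + 1 + 11·0 + 12·3 + 13·2 + 10·1 = 91
  D: 9·3 + 0 + 11·1 + 12·1 + 13·1 + 10·3 = 93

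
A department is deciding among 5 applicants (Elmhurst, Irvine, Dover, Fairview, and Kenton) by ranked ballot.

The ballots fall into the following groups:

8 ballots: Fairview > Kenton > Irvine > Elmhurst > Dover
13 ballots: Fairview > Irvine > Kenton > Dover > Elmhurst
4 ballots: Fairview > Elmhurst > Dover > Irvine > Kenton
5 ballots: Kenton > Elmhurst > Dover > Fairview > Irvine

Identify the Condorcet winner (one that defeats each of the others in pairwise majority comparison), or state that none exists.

Fairview

Head-to-head results (30 voters total):
Elmhurst vs Irvine: Irvine wins 21–9.
Elmhurst vs Dover: Elmhurst wins 17–13.
Elmhurst vs Fairview: Fairview wins 25–5.
Elmhurst vs Kenton: Kenton wins 26–4.
Irvine vs Dover: Irvine wins 21–9.
Irvine vs Fairview: Fairview wins 30–0.
Irvine vs Kenton: Irvine wins 17–13.
Dover vs Fairview: Fairview wins 25–5.
Dover vs Kenton: Kenton wins 26–4.
Fairview vs Kenton: Fairview wins 25–5.
Fairview beats each rival — Elmhurst (25–5), Irvine (30–0), Dover (25–5), Kenton (25–5) — so Fairview is the Condorcet winner.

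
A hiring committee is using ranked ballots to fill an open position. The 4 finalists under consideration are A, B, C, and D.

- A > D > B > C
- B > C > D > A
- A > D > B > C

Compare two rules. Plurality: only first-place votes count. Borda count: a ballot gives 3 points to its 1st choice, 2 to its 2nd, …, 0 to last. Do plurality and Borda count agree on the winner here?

Plurality first-place counts: A 2, B 1, C 0, D 0 → A.
Borda totals: A 6, B 5, C 2, D 5 → A.
The two rules agree on A.

Yes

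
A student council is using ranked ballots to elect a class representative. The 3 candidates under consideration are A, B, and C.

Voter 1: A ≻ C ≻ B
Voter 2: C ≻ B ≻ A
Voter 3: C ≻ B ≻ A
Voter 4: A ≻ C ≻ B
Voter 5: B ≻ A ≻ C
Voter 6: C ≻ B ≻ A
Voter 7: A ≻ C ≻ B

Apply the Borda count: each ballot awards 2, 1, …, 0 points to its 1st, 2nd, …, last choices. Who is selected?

C

Borda scores:
  A: 2 + 0 + 0 + 2 + 1 + 0 + 2 = 7
  B: 0 + 1 + 1 + 0 + 2 + 1 + 0 = 5
  C: 1 + 2 + 2 + 1 + 0 + 2 + 1 = 9
C has the highest total.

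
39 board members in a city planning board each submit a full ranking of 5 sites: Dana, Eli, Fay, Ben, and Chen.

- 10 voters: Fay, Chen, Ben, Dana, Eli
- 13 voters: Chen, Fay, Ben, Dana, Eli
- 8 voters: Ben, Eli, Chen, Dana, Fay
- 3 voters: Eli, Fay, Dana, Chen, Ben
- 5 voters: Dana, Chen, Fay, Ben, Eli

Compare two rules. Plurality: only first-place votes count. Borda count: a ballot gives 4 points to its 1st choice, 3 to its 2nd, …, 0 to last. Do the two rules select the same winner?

Plurality first-place counts: Dana 5, Eli 3, Fay 10, Ben 8, Chen 13 → Chen.
Borda totals: Dana 57, Eli 36, Fay 98, Ben 83, Chen 116 → Chen.
The two rules agree on Chen.

Yes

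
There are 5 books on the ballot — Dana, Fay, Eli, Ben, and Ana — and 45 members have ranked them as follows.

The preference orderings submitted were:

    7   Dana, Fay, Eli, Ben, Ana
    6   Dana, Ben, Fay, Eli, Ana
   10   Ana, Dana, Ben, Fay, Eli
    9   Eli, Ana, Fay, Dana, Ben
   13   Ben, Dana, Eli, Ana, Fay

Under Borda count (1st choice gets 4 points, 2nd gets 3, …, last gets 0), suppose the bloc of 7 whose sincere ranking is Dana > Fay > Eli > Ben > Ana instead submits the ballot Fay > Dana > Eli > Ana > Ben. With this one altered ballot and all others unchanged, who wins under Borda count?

Borda totals with the altered ballot: Dana 123, Fay 68, Eli 82, Ben 90, Ana 87.
The winner is unchanged: still Dana.

Dana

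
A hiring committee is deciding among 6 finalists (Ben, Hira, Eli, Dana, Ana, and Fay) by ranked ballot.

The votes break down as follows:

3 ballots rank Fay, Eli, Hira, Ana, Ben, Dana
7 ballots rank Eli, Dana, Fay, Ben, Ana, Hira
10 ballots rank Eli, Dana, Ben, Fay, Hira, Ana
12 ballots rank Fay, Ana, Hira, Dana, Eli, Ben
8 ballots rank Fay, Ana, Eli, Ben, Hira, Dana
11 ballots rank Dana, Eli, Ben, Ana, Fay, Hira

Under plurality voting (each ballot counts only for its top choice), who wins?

Fay

First-place vote totals:
  Ben: 0
  Hira: 0
  Eli: 17
  Dana: 11
  Ana: 0
  Fay: 23
Fay has the most first-place votes.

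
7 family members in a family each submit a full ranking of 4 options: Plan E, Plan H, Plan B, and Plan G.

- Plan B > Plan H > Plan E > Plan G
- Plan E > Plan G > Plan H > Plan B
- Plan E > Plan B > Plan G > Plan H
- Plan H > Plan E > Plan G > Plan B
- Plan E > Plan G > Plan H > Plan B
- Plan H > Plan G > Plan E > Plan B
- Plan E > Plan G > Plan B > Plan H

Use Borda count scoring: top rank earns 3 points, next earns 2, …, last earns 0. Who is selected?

Plan E

Borda scores:
  Plan E: 1 + 3 + 3 + 2 + 3 + 1 + 3 = 16
  Plan H: 2 + 1 + 0 + 3 + 1 + 3 + 0 = 10
  Plan B: 3 + 0 + 2 + 0 + 0 + 0 + 1 = 6
  Plan G: 0 + 2 + 1 + 1 + 2 + 2 + 2 = 10
Plan E has the highest total.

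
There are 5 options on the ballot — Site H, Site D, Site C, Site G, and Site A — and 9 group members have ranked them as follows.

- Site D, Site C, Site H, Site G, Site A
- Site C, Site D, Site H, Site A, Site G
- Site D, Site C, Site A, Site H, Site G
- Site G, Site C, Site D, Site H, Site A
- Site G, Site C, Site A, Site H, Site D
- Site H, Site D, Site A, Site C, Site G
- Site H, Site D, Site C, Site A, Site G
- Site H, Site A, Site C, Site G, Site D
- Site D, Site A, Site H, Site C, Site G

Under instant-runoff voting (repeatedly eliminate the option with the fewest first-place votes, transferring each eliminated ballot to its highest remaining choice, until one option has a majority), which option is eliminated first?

Site A

Round 1: Site H 3, Site D 3, Site G 2, Site C 1, Site A 0. Site A has the fewest and is eliminated.
Round 2: Site H 3, Site D 3, Site G 2, Site C 1. Site C has the fewest and is eliminated.
Round 3: Site D 4, Site H 3, Site G 2. Site G has the fewest and is eliminated.
Round 4: Site D 5, Site H 4. Site D has a majority.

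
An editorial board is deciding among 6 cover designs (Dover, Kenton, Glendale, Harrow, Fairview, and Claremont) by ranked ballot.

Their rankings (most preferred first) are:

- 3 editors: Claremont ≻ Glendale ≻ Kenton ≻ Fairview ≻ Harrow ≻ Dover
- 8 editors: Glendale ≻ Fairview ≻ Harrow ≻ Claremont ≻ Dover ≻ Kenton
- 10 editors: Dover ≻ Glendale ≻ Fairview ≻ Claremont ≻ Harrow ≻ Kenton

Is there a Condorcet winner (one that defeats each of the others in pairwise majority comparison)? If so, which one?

Head-to-head results (21 voters total):
Dover vs Kenton: Dover wins 18–3.
Dover vs Glendale: Glendale wins 11–10.
Dover vs Harrow: Harrow wins 11–10.
Dover vs Fairview: Fairview wins 11–10.
Dover vs Claremont: Claremont wins 11–10.
Kenton vs Glendale: Glendale wins 21–0.
Kenton vs Harrow: Harrow wins 18–3.
Kenton vs Fairview: Fairview wins 18–3.
Kenton vs Claremont: Claremont wins 21–0.
Glendale vs Harrow: Glendale wins 21–0.
Glendale vs Fairview: Glendale wins 21–0.
Glendale vs Claremont: Glendale wins 18–3.
Harrow vs Fairview: Fairview wins 21–0.
Harrow vs Claremont: Claremont wins 13–8.
Fairview vs Claremont: Fairview wins 18–3.
Glendale beats each rival — Dover (11–10), Kenton (21–0), Harrow (21–0), Fairview (21–0), Claremont (18–3) — so Glendale is the Condorcet winner.

Glendale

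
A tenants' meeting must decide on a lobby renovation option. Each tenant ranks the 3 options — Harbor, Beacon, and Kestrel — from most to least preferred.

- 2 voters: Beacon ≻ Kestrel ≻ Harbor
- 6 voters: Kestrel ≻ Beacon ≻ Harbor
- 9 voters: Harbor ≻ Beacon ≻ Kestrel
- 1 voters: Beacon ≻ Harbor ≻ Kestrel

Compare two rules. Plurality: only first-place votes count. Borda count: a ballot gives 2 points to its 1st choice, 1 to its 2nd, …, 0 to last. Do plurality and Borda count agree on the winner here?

No

Plurality first-place counts: Harbor 9, Beacon 3, Kestrel 6 → Harbor.
Borda totals: Harbor 19, Beacon 21, Kestrel 14 → Beacon.
The two rules disagree: plurality picks Harbor, Borda picks Beacon.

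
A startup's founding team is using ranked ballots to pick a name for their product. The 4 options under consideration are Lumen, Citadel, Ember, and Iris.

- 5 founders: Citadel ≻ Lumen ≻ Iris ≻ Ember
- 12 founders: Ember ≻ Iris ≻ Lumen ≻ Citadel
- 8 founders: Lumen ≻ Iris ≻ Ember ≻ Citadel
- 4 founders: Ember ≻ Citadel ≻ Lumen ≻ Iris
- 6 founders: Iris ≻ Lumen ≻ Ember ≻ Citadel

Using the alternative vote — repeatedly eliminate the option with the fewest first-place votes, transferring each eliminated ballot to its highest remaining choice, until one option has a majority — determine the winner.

Round 1: Ember 16, Lumen 8, Iris 6, Citadel 5. Citadel has the fewest and is eliminated.
Round 2: Ember 16, Lumen 13, Iris 6. Iris has the fewest and is eliminated.
Round 3: Lumen 19, Ember 16. Lumen has a majority.

Lumen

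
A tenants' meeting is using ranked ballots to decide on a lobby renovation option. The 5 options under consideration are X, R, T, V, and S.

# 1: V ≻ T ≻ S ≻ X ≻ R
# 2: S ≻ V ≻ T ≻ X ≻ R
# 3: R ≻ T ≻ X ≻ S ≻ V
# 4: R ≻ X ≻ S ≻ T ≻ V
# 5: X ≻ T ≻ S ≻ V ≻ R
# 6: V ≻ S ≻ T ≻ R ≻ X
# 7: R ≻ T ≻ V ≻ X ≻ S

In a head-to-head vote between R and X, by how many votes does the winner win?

1

Ballots ranking R above X: 4.
Ballots ranking X above R: 3.
R wins 4–3, a margin of 1.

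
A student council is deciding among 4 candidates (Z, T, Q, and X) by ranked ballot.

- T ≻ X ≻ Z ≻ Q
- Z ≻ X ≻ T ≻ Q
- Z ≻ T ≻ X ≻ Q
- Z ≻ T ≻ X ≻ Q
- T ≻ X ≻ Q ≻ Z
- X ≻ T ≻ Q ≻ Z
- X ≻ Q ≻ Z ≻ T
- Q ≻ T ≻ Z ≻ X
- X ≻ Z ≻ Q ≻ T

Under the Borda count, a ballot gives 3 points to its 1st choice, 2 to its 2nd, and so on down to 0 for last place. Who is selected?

X

Borda scores:
  Z: 1 + 3 + 3 + 3 + 0 + 0 + 1 + 1 + 2 = 14
  T: 3 + 1 + 2 + 2 + 3 + 2 + 0 + 2 + 0 = 15
  Q: 0 + 0 + 0 + 0 + 1 + 1 + 2 + 3 + 1 = 8
  X: 2 + 2 + 1 + 1 + 2 + 3 + 3 + 0 + 3 = 17
X has the highest total.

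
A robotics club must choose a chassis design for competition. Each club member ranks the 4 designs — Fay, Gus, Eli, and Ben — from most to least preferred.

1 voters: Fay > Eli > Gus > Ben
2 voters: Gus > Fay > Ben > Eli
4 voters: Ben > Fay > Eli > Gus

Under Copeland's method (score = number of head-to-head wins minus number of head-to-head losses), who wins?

Pairwise results:
  Fay vs Gus: Fay wins 5–2.
  Fay vs Eli: Fay wins 7–0.
  Fay vs Ben: Ben wins 4–3.
  Gus vs Eli: Eli wins 5–2.
  Gus vs Ben: Ben wins 4–3.
  Eli vs Ben: Ben wins 6–1.
Copeland scores (wins − losses):
  Fay: 2 − 1 = 1
  Gus: 0 − 3 = -3
  Eli: 1 − 2 = -1
  Ben: 3 − 0 = 3
Ben has the best Copeland score.

Ben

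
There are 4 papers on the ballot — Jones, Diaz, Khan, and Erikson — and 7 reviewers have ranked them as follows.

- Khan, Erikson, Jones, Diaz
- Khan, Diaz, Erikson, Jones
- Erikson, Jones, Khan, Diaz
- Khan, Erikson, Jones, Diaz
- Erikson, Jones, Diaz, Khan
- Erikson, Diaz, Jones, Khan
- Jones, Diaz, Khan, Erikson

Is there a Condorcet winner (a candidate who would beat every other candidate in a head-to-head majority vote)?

No

Head-to-head results (7 voters total):
Jones vs Diaz: Jones wins 5–2.
Jones vs Khan: Jones wins 4–3.
Jones vs Erikson: Erikson wins 6–1.
Diaz vs Khan: Khan wins 4–3.
Diaz vs Erikson: Erikson wins 5–2.
Khan vs Erikson: Khan wins 4–3.
No candidate beats all others: Jones beats Khan beats Erikson beats Jones, a majority cycle.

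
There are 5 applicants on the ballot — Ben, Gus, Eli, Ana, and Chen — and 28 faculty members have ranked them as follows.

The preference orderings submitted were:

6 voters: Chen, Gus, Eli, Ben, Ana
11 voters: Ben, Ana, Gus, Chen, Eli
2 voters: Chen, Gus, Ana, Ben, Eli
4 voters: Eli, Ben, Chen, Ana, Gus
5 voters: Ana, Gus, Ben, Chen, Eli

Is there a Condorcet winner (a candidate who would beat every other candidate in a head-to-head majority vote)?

Yes

Head-to-head results (28 voters total):
Ben vs Gus: Ben wins 15–13.
Ben vs Eli: Ben wins 18–10.
Ben vs Ana: Ben wins 21–7.
Ben vs Chen: Ben wins 20–8.
Gus vs Eli: Gus wins 24–4.
Gus vs Ana: Ana wins 20–8.
Gus vs Chen: Gus wins 16–12.
Eli vs Ana: Ana wins 18–10.
Eli vs Chen: Chen wins 24–4.
Ana vs Chen: Ana wins 16–12.
Ben beats each rival — Gus (15–13), Eli (18–10), Ana (21–7), Chen (20–8) — so Ben is the Condorcet winner.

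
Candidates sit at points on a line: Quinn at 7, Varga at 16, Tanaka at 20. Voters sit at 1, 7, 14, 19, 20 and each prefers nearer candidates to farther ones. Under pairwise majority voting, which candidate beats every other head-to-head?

With single-peaked preferences on a line, the Condorcet winner is the candidate closest to the median voter.
The median voter (position 14) is closest to Varga at 16.
Check: Varga vs Quinn — voters closer to Varga: 3 of 5.

Varga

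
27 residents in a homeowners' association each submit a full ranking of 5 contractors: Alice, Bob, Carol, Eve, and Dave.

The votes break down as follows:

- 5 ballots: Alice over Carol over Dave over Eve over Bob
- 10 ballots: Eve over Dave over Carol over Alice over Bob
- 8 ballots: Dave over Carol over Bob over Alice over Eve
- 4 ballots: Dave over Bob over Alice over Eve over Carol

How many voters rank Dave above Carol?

22

Ballots ranking Dave above Carol: 10+8+4 = 22.
Ballots ranking Carol above Dave: 5.
So 22 of 27 voters prefer Dave to Carol.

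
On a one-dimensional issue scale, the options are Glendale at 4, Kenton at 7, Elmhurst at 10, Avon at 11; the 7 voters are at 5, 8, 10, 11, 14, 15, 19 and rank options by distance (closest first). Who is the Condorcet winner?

With single-peaked preferences on a line, the Condorcet winner is the candidate closest to the median voter.
The median voter (position 11) is closest to Avon at 11.
Check: Avon vs Glendale — voters closer to Avon: 6 of 7.

Avon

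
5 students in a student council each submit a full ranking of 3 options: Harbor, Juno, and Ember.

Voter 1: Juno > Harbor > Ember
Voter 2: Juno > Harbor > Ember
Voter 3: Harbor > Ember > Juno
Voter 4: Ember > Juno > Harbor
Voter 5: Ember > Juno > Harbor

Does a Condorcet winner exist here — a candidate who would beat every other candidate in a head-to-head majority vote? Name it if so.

None — there is no Condorcet winner

Head-to-head results (5 voters total):
Harbor vs Juno: Juno wins 4–1.
Harbor vs Ember: Harbor wins 3–2.
Juno vs Ember: Ember wins 3–2.
No candidate beats all others: Harbor beats Ember beats Juno beats Harbor, a majority cycle.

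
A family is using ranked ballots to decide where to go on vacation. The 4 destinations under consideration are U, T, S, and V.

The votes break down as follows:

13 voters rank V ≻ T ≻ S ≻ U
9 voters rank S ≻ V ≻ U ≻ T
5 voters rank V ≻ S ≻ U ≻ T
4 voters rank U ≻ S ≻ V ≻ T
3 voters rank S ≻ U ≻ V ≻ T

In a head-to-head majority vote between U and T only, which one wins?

U

Ballots ranking U above T: 9+5+4+3 = 21.
Ballots ranking T above U: 13.
U wins the head-to-head, 21–13.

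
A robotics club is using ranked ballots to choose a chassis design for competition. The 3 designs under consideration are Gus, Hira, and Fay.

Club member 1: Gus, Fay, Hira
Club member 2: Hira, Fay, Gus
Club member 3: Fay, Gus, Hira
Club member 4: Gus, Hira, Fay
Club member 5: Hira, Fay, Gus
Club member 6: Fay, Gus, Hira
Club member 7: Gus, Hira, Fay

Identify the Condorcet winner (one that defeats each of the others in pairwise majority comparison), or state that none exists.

There is no Condorcet winner

Head-to-head results (7 voters total):
Gus vs Hira: Gus wins 5–2.
Gus vs Fay: Fay wins 4–3.
Hira vs Fay: Hira wins 4–3.
No candidate beats all others: Gus beats Hira beats Fay beats Gus, a majority cycle.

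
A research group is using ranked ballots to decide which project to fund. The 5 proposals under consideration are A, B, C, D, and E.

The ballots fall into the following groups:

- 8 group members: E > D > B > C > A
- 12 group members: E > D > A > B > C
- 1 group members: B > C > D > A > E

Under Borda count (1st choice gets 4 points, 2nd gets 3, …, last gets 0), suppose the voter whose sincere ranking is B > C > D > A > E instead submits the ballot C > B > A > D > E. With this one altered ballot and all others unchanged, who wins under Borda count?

E

Borda totals with the altered ballot: A 26, B 31, C 12, D 61, E 80.
The winner is unchanged: still E.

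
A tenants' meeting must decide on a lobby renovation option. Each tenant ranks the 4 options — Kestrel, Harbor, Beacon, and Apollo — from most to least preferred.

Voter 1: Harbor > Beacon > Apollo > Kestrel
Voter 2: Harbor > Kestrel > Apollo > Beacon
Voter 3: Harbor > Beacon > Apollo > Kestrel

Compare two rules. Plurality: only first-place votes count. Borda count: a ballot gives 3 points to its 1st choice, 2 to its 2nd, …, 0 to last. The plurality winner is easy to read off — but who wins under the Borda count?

Harbor

Plurality first-place counts: Kestrel 0, Harbor 3, Beacon 0, Apollo 0 → Harbor.
Borda totals: Kestrel 2, Harbor 9, Beacon 4, Apollo 3 → Harbor.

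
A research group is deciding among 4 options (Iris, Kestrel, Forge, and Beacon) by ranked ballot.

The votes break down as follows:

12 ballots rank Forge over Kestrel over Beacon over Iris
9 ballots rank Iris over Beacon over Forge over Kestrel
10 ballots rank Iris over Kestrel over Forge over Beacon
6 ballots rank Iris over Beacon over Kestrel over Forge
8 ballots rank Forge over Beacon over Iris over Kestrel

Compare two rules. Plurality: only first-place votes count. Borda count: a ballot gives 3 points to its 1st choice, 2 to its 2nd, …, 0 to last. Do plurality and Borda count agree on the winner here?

Yes

Plurality first-place counts: Iris 25, Kestrel 0, Forge 20, Beacon 0 → Iris.
Borda totals: Iris 83, Kestrel 50, Forge 79, Beacon 58 → Iris.
The two rules agree on Iris.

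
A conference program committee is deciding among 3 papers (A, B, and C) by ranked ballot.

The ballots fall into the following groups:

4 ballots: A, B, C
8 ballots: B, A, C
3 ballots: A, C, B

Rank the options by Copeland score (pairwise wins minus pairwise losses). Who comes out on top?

B

Pairwise results:
  A vs B: B wins 8–7.
  A vs C: A wins 15–0.
  B vs C: B wins 12–3.
Copeland scores (wins − losses):
  A: 1 − 1 = 0
  B: 2 − 0 = 2
  C: 0 − 2 = -2
B has the best Copeland score.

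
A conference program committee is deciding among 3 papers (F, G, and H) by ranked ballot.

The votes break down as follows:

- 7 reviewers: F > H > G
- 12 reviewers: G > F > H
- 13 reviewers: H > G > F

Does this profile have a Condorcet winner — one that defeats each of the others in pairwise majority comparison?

No

Head-to-head results (32 voters total):
F vs G: G wins 25–7.
F vs H: F wins 19–13.
G vs H: H wins 20–12.
No candidate beats all others: F beats H beats G beats F, a majority cycle.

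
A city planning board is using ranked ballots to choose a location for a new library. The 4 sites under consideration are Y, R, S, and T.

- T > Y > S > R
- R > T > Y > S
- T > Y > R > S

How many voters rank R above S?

2

Ballots ranking R above S: 2.
Ballots ranking S above R: 1.
So 2 of 3 voters prefer R to S.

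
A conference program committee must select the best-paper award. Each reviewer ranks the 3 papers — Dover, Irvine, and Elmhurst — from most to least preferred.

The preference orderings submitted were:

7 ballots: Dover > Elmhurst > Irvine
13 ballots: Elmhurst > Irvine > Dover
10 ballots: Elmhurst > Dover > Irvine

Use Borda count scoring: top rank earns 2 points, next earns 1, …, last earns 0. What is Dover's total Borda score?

24

Borda scores:
  Dover: 7·2 + 13·0 + 10·1 = 24
  Irvine: 7·0 + 13·1 + 10·0 = 13
  Elmhurst: 7·1 + 13·2 + 10·2 = 53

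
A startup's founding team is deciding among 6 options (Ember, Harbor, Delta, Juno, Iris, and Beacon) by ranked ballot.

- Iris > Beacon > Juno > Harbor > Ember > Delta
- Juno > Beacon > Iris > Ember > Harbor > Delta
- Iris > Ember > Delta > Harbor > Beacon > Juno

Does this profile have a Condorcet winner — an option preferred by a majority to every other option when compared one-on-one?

Yes

Head-to-head results (3 voters total):
Ember vs Harbor: Ember wins 2–1.
Ember vs Delta: Ember wins 3–0.
Ember vs Juno: Juno wins 2–1.
Ember vs Iris: Iris wins 3–0.
Ember vs Beacon: Beacon wins 2–1.
Harbor vs Delta: Harbor wins 2–1.
Harbor vs Juno: Juno wins 2–1.
Harbor vs Iris: Iris wins 3–0.
Harbor vs Beacon: Beacon wins 2–1.
Delta vs Juno: Juno wins 2–1.
Delta vs Iris: Iris wins 3–0.
Delta vs Beacon: Beacon wins 2–1.
Juno vs Iris: Iris wins 2–1.
Juno vs Beacon: Beacon wins 2–1.
Iris vs Beacon: Iris wins 2–1.
Iris beats each rival — Ember (3–0), Harbor (3–0), Delta (3–0), Juno (2–1), Beacon (2–1) — so Iris is the Condorcet winner.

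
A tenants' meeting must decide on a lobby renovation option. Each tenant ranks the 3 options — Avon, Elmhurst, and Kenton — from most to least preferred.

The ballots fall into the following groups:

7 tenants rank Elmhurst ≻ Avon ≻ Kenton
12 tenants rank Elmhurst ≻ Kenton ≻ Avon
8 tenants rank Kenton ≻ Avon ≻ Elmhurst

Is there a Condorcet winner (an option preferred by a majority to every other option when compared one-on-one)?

Yes

Head-to-head results (27 voters total):
Avon vs Elmhurst: Elmhurst wins 19–8.
Avon vs Kenton: Kenton wins 20–7.
Elmhurst vs Kenton: Elmhurst wins 19–8.
Elmhurst beats each rival — Avon (19–8), Kenton (19–8) — so Elmhurst is the Condorcet winner.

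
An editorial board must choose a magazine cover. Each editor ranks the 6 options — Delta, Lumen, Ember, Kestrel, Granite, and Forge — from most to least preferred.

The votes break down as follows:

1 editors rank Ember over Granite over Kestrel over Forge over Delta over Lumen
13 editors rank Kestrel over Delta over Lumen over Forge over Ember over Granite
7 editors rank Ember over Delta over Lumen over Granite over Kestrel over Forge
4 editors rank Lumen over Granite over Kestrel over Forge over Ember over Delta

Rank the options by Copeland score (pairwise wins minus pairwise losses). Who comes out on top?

Pairwise results:
  Delta vs Lumen: Delta wins 21–4.
  Delta vs Ember: Delta wins 13–12.
  Delta vs Kestrel: Kestrel wins 18–7.
  Delta vs Granite: Delta wins 20–5.
  Delta vs Forge: Delta wins 20–5.
  Lumen vs Ember: Lumen wins 17–8.
  Lumen vs Kestrel: Kestrel wins 14–11.
  Lumen vs Granite: Lumen wins 24–1.
  Lumen vs Forge: Lumen wins 24–1.
  Ember vs Kestrel: Kestrel wins 17–8.
  Ember vs Granite: Ember wins 21–4.
  Ember vs Forge: Forge wins 17–8.
  Kestrel vs Granite: Kestrel wins 13–12.
  Kestrel vs Forge: Kestrel wins 25–0.
  Granite vs Forge: Forge wins 13–12.
Copeland scores (wins − losses):
  Delta: 4 − 1 = 3
  Lumen: 3 − 2 = 1
  Ember: 1 − 4 = -3
  Kestrel: 5 − 0 = 5
  Granite: 0 − 5 = -5
  Forge: 2 − 3 = -1
Kestrel has the best Copeland score.

Kestrel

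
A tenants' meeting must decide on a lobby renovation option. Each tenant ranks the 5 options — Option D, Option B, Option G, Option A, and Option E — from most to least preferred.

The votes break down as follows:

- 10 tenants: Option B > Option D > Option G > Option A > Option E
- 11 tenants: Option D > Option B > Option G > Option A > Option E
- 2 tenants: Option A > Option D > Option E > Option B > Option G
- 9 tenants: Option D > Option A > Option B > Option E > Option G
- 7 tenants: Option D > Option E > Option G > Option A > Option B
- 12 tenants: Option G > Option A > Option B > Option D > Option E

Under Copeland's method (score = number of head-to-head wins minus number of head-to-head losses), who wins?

Option D

Pairwise results:
  Option D vs Option B: Option D wins 29–22.
  Option D vs Option G: Option D wins 39–12.
  Option D vs Option A: Option D wins 37–14.
  Option D vs Option E: Option D wins 51–0.
  Option B vs Option G: Option B wins 32–19.
  Option B vs Option A: Option A wins 30–21.
  Option B vs Option E: Option B wins 42–9.
  Option G vs Option A: Option G wins 40–11.
  Option G vs Option E: Option G wins 33–18.
  Option A vs Option E: Option A wins 44–7.
Copeland scores (wins − losses):
  Option D: 4 − 0 = 4
  Option B: 2 − 2 = 0
  Option G: 2 − 2 = 0
  Option A: 2 − 2 = 0
  Option E: 0 − 4 = -4
Option D has the best Copeland score.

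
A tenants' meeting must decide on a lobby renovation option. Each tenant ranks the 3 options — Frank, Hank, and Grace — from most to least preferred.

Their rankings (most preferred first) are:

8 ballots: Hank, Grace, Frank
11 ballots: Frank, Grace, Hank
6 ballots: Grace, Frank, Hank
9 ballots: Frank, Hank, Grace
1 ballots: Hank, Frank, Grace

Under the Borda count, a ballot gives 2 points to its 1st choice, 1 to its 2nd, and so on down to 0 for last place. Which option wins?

Frank

Borda scores:
  Frank: 8·0 + 11·2 + 6·1 + 9·2 + 1 = 47
  Hank: 8·2 + 11·0 + 6·0 + 9·1 + 2 = 27
  Grace: 8·1 + 11·1 + 6·2 + 9·0 + 0 = 31
Frank has the highest total.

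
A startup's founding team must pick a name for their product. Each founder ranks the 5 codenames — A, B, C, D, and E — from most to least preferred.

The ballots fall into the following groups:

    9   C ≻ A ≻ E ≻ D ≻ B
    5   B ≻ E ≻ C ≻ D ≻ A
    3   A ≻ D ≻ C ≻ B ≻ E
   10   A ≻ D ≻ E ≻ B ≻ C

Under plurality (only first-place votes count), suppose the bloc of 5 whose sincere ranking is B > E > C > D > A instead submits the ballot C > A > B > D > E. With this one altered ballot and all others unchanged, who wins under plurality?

C

First-place totals with the altered ballot: A 13, B 0, C 14, D 0, E 0.
The switch changes the winner from A to C.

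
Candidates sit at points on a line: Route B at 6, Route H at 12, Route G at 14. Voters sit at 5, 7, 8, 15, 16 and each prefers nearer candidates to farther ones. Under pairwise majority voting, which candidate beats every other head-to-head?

Route B

With single-peaked preferences on a line, the Condorcet winner is the candidate closest to the median voter.
The median voter (position 8) is closest to Route B at 6.
Check: Route B vs Route H — voters closer to Route B: 3 of 5.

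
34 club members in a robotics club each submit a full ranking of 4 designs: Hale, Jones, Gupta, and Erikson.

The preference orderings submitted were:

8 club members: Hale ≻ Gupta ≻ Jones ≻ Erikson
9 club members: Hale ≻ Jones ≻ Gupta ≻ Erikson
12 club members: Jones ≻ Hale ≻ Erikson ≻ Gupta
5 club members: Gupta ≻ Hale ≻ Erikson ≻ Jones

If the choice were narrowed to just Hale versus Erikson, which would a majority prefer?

Hale

Ballots ranking Hale above Erikson: 8+9+12+5 = 34.
Ballots ranking Erikson above Hale: 0.
Hale wins the head-to-head, 34–0.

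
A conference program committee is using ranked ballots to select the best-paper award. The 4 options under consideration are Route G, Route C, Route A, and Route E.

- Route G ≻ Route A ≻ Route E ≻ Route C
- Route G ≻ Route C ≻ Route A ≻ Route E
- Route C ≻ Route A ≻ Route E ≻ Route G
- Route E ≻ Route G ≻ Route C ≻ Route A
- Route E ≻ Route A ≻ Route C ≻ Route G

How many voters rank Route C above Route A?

Ballots ranking Route C above Route A: 3.
Ballots ranking Route A above Route C: 2.
So 3 of 5 voters prefer Route C to Route A.

3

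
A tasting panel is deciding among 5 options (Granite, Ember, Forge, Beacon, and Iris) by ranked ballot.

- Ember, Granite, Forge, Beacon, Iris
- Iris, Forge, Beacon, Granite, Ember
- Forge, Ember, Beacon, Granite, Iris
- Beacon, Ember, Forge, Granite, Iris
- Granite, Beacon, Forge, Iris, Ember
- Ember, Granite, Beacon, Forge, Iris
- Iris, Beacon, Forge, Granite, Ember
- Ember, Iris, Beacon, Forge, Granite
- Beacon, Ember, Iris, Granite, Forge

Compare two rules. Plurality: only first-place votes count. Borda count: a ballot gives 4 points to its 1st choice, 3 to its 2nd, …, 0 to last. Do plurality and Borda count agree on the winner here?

Plurality first-place counts: Granite 1, Ember 3, Forge 1, Beacon 2, Iris 2 → Ember.
Borda totals: Granite 15, Ember 21, Forge 17, Beacon 23, Iris 14 → Beacon.
The two rules disagree: plurality picks Ember, Borda picks Beacon.

No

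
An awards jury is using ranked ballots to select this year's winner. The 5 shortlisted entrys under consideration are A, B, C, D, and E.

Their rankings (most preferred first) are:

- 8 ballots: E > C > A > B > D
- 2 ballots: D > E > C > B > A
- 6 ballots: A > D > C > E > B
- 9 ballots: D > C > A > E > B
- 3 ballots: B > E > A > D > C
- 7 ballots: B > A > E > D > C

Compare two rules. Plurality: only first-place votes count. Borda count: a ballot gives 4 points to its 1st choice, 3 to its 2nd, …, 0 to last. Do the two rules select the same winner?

Plurality first-place counts: A 6, B 10, C 0, D 11, E 8 → D.
Borda totals: A 85, B 50, C 67, D 72, E 76 → A.
The two rules disagree: plurality picks D, Borda picks A.

No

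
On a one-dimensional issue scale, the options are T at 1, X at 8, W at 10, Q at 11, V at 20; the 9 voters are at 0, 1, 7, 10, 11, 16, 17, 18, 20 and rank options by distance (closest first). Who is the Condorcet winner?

Q

With single-peaked preferences on a line, the Condorcet winner is the candidate closest to the median voter.
The median voter (position 11) is closest to Q at 11.
Check: Q vs X — voters closer to Q: 6 of 9.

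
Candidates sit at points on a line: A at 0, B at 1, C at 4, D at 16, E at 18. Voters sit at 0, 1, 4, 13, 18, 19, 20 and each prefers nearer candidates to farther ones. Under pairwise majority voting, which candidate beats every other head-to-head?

D

With single-peaked preferences on a line, the Condorcet winner is the candidate closest to the median voter.
The median voter (position 13) is closest to D at 16.
Check: D vs C — voters closer to D: 4 of 7.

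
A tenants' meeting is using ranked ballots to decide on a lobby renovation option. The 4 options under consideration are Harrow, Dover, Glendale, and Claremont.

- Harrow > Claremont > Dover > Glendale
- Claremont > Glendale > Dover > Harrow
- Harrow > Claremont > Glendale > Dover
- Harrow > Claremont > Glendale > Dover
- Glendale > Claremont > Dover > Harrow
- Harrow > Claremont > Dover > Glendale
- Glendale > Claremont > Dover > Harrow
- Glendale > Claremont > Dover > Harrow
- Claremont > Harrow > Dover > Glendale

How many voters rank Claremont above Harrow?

5

Ballots ranking Claremont above Harrow: 5.
Ballots ranking Harrow above Claremont: 4.
So 5 of 9 voters prefer Claremont to Harrow.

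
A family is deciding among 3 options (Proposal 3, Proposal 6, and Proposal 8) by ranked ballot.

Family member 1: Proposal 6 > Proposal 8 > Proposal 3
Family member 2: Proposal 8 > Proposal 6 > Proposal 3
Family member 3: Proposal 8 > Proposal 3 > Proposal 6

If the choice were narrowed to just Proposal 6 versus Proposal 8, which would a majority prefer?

Proposal 8

Ballots ranking Proposal 6 above Proposal 8: 1.
Ballots ranking Proposal 8 above Proposal 6: 2.
Proposal 8 wins the head-to-head, 2–1.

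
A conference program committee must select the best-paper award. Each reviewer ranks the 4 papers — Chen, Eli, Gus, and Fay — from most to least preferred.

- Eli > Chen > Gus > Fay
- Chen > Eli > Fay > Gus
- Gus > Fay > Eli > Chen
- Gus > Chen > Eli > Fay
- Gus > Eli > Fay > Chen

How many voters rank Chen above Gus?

Ballots ranking Chen above Gus: 2.
Ballots ranking Gus above Chen: 3.
So 2 of 5 voters prefer Chen to Gus.

2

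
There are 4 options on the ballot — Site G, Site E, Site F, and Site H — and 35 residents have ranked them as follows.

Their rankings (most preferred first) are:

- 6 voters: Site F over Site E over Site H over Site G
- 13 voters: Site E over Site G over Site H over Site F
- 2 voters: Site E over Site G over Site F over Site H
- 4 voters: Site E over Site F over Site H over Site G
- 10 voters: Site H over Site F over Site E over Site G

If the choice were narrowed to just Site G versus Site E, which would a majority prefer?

Ballots ranking Site G above Site E: 0.
Ballots ranking Site E above Site G: 6+13+2+4+10 = 35.
Site E wins the head-to-head, 35–0.

Site E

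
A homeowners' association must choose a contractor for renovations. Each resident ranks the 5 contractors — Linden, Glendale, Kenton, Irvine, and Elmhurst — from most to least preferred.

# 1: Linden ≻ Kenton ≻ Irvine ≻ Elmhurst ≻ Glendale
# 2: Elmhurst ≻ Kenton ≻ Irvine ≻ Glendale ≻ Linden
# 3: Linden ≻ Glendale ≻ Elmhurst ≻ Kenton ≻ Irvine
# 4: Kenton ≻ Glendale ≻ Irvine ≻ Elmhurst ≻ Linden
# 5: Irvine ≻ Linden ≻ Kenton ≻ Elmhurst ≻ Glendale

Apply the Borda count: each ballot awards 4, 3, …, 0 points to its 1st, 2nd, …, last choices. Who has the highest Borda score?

Borda scores:
  Linden: 4 + 0 + 4 + 0 + 3 = 11
  Glendale: 0 + 1 + 3 + 3 + 0 = 7
  Kenton: 3 + 3 + 1 + 4 + 2 = 13
  Irvine: 2 + 2 + 0 + 2 + 4 = 10
  Elmhurst: 1 + 4 + 2 + 1 + 1 = 9
Kenton has the highest total.

Kenton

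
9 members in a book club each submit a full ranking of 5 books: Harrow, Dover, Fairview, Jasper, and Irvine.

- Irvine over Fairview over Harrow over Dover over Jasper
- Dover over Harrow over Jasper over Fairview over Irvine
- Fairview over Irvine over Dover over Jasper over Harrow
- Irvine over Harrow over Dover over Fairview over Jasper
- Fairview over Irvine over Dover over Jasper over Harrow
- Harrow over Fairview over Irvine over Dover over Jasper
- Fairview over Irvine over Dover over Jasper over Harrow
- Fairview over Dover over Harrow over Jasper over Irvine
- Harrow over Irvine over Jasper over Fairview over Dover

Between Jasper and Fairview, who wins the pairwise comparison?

Ballots ranking Jasper above Fairview: 2.
Ballots ranking Fairview above Jasper: 7.
Fairview wins the head-to-head, 7–2.

Fairview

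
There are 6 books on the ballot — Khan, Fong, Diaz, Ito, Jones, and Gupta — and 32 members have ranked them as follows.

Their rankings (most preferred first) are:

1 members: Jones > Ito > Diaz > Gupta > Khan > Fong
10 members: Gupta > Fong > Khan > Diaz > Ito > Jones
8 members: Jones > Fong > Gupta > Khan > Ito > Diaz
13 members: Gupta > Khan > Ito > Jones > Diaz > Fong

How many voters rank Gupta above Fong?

Ballots ranking Gupta above Fong: 1+10+13 = 24.
Ballots ranking Fong above Gupta: 8.
So 24 of 32 voters prefer Gupta to Fong.

24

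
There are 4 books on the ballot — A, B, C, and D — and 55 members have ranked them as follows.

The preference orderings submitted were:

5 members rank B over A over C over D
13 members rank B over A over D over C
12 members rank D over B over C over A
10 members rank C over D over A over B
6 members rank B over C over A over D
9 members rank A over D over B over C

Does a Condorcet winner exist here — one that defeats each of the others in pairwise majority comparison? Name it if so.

There is no Condorcet winner

Head-to-head results (55 voters total):
A vs B: B wins 36–19.
A vs C: C wins 28–27.
A vs D: A wins 33–22.
B vs C: B wins 45–10.
B vs D: D wins 31–24.
C vs D: D wins 34–21.
No candidate beats all others: A beats D beats B beats A, a majority cycle.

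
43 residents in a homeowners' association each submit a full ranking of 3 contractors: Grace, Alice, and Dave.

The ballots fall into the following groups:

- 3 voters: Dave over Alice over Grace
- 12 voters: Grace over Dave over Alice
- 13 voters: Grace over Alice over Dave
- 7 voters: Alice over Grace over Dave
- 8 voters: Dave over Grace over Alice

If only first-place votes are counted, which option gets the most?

Grace

First-place vote totals:
  Grace: 25
  Alice: 7
  Dave: 11
Grace has the most first-place votes.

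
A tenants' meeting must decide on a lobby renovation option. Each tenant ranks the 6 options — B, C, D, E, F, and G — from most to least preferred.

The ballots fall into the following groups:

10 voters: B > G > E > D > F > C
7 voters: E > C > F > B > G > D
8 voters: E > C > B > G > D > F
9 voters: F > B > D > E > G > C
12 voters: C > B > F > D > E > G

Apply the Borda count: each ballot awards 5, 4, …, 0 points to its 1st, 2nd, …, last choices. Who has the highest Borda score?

B

Borda scores:
  B: 10·5 + 7·2 + 8·3 + 9·4 + 12·4 = 172
  C: 10·0 + 7·4 + 8·4 + 9·0 + 12·5 = 120
  D: 10·2 + 7·0 + 8·1 + 9·3 + 12·2 = 79
  E: 10·3 + 7·5 + 8·5 + 9·2 + 12·1 = 135
  F: 10·1 + 7·3 + 8·0 + 9·5 + 12·3 = 112
  G: 10·4 + 7·1 + 8·2 + 9·1 + 12·0 = 72
B has the highest total.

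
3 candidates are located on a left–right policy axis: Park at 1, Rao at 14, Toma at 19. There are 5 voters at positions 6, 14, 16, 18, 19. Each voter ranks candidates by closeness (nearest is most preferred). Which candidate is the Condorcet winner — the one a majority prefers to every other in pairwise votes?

With single-peaked preferences on a line, the Condorcet winner is the candidate closest to the median voter.
The median voter (position 16) is closest to Rao at 14.
Check: Rao vs Park — voters closer to Rao: 4 of 5.

Rao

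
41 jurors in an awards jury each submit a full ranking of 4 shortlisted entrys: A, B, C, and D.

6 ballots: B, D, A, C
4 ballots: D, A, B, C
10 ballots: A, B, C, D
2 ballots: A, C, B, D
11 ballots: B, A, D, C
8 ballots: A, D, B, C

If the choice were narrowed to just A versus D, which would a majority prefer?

A

Ballots ranking A above D: 10+2+11+8 = 31.
Ballots ranking D above A: 6+4 = 10.
A wins the head-to-head, 31–10.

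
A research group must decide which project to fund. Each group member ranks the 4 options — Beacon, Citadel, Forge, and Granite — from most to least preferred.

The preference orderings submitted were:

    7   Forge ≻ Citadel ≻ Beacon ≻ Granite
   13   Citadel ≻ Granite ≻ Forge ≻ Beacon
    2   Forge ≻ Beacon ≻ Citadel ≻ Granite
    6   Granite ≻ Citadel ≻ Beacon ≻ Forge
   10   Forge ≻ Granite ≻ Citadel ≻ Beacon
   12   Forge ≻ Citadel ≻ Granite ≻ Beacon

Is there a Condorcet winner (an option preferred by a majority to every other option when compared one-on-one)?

Head-to-head results (50 voters total):
Beacon vs Citadel: Citadel wins 48–2.
Beacon vs Forge: Forge wins 44–6.
Beacon vs Granite: Granite wins 41–9.
Citadel vs Forge: Forge wins 31–19.
Citadel vs Granite: Citadel wins 34–16.
Forge vs Granite: Forge wins 31–19.
Forge beats each rival — Beacon (44–6), Citadel (31–19), Granite (31–19) — so Forge is the Condorcet winner.

Yes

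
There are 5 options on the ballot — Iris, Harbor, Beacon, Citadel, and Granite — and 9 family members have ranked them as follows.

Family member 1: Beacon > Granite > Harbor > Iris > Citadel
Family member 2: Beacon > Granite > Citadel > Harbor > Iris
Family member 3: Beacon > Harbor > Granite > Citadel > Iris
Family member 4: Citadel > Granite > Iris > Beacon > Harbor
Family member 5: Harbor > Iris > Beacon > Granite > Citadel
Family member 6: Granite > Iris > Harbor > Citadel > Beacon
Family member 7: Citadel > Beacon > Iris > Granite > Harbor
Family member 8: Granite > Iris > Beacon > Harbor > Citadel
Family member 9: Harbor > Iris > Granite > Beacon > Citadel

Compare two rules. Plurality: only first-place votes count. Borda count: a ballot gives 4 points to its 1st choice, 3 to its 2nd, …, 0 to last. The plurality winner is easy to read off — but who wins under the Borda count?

Plurality first-place counts: Iris 0, Harbor 2, Beacon 3, Citadel 2, Granite 2 → Beacon.
Borda totals: Iris 17, Harbor 17, Beacon 21, Citadel 12, Granite 23 → Granite.

Granite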